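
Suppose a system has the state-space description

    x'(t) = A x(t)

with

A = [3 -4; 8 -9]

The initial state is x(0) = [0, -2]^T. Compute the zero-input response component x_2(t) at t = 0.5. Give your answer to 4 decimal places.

0.8847

det(sI - A) = s^2 - (tr A)s + det A, with tr A = 3 + (-9) = -6 and det A = 3·(-9) - (-4)·8 = -27 - (-32) = 5.
So p(s) = det(sI - A) = s^2 + 6s + 5.
Factor s^2 + 6s + 5: two numbers with sum -6 and product 5 are -1 and -5, so s^2 + 6s + 5 = (s + 1)(s + 5).
Hence p(s) = (s + 1) (s + 5), with roots -5, -1.
The eigenvalues -5, -1 are distinct and real, so A is diagonalisable and x(t) = e^{At} x(0) = V diag(e^{λ_i t}) V^{-1} x(0), where the columns of V are the eigenvectors.
λ = -5: A - (-5)I = [[8, -4], [8, -4]]. Row 1 gives 8·v1 + (-4)·v2 = 0, so take v_1 = [-1, -2]^T.
λ = -1: A - (-1)I = [[4, -4], [8, -8]]. Row 1 gives 4·v1 + (-4)·v2 = 0, so take v_2 = [1, 1]^T.
V = [v_1 v_2] = [[-1, 1], [-2, 1]] has det V = 1, so V^{-1} = adj(V)/det V = [[1, -1], [2, -1]].
Modal coordinates z(0) = V^{-1} x(0): 1·0 + (-1)·(-2) = 2; 2·0 + (-1)·(-2) = 2; so z(0) = [2, 2]^T.
x_2(t) = Σ_i (v_i)_2 · z_i(0) · e^{λ_i t} (row 2 of V times the modal terms).
x_2(0.5) = (-2)·2·e^{-5·0.5} + 1·2·e^{-1·0.5} = (-4)·0.082085 + 2·0.606531 = 0.8847.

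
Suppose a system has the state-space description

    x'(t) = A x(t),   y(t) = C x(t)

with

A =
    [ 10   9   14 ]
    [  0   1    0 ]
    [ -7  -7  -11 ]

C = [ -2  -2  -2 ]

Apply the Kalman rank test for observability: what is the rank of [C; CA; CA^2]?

1

CA = [[-6, -6, -6]]
CA^2 = [[-18, -18, -18]]
Observability matrix O = [C; CA; CA^2] = [[-2, -2, -2], [-6, -6, -6], [-18, -18, -18]]
Every row of O is a scalar multiple of row 1 = [-2, -2, -2] (multipliers 1, 3, 9), so the rows span a one-dimensional space.
O ≠ 0, hence rank(O) = 1.
rank(O) = 1 < n = 3, so the pair (A, C) is not completely observable.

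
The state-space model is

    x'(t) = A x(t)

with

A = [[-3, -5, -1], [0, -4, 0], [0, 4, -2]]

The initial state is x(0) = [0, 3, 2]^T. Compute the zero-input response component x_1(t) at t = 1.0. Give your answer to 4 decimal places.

-0.9676

det(sI - A) = s^3 - (tr A)s^2 + (M11 + M22 + M33)s - det A, where Mii is the 2×2 principal minor of A obtained by deleting row i and column i.
tr A = (-3) + (-4) + (-2) = -9; M11 = (-4)·(-2) - 0·4 = 8 - 0 = 8; M22 = (-3)·(-2) - (-1)·0 = 6 - 0 = 6; M33 = (-3)·(-4) - (-5)·0 = 12 - 0 = 12; sum of minors = 26.
det A = (-3)·((-4)·(-2) - 0·4) - (-5)·(0·(-2) - 0·0) + (-1)·(0·4 - (-4)·0) = (-3)·8 - (-5)·0 + (-1)·0 = -24.
So p(s) = det(sI - A) = s^3 + 9s^2 + 26s + 24.
Rational-root test: any integer root divides 24. Testing small divisors, s = -2 works: p(-2) = -8 + 36 + (-52) + 24 = 0, so (s + 2) is a factor.
Dividing, p(s) = (s + 2)(s^2 + 7s + 12).
Factor s^2 + 7s + 12: two numbers with sum -7 and product 12 are -3 and -4, so s^2 + 7s + 12 = (s + 3)(s + 4).
Hence p(s) = (s + 2) (s + 3) (s + 4), with roots -4, -3, -2.
The eigenvalues -4, -3, -2 are distinct and real, so A is diagonalisable and x(t) = e^{At} x(0) = V diag(e^{λ_i t}) V^{-1} x(0), where the columns of V are the eigenvectors.
λ = -4: A - (-4)I = [[1, -5, -1], [0, 0, 0], [0, 4, 2]]. v must be orthogonal to every row; (row 1) × (row 3) = [-6, -2, 4], so take v_1 = [3, 1, -2]^T.
λ = -3: A - (-3)I = [[0, -5, -1], [0, -1, 0], [0, 4, 1]]. v must be orthogonal to every row; (row 1) × (row 2) = [-1, 0, 0], so take v_2 = [1, 0, 0]^T.
λ = -2: A - (-2)I = [[-1, -5, -1], [0, -2, 0], [0, 4, 0]]. v must be orthogonal to every row; (row 1) × (row 2) = [-2, 0, 2], so take v_3 = [-1, 0, 1]^T.
V = [v_1 v_2 v_3] = [[3, 1, -1], [1, 0, 0], [-2, 0, 1]] has det V = -1, so V^{-1} = adj(V)/det V = [[0, 1, 0], [1, -1, 1], [0, 2, 1]].
Modal coordinates z(0) = V^{-1} x(0): 0·0 + 1·3 + 0·2 = 3; 1·0 + (-1)·3 + 1·2 = -1; 0·0 + 2·3 + 1·2 = 8; so z(0) = [3, -1, 8]^T.
x_1(t) = Σ_i (v_i)_1 · z_i(0) · e^{λ_i t} (row 1 of V times the modal terms).
x_1(1.0) = 3·3·e^{-4·1.0} + 1·(-1)·e^{-3·1.0} + (-1)·8·e^{-2·1.0} = 9·0.018316 + (-1)·0.049787 + (-8)·0.135335 = -0.9676.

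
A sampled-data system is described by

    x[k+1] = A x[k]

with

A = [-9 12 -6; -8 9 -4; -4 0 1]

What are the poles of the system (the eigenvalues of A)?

det(zI - A) = z^3 - (tr A)z^2 + (M11 + M22 + M33)z - det A, where Mii is the 2×2 principal minor of A obtained by deleting row i and column i.
tr A = (-9) + 9 + 1 = 1; M11 = 9·1 - (-4)·0 = 9 - 0 = 9; M22 = (-9)·1 - (-6)·(-4) = -9 - 24 = -33; M33 = (-9)·9 - 12·(-8) = -81 - (-96) = 15; sum of minors = -9.
det A = (-9)·(9·1 - (-4)·0) - 12·((-8)·1 - (-4)·(-4)) + (-6)·((-8)·0 - 9·(-4)) = (-9)·9 - 12·(-24) + (-6)·36 = -9.
So p(z) = det(zI - A) = z^3 - z^2 - 9z + 9.
Rational-root test: any integer root divides 9. Testing small divisors, z = 1 works: p(1) = 1 + (-1) + (-9) + 9 = 0, so (z - 1) is a factor.
Dividing, p(z) = (z - 1)(z^2 - 9).
Factor z^2 - 9: two numbers with sum 0 and product -9 are 3 and -3, so z^2 - 9 = (z - 3)(z + 3).
Hence p(z) = (z - 3) (z - 1) (z + 3), with roots -3, 1, 3.

-3, 1, 3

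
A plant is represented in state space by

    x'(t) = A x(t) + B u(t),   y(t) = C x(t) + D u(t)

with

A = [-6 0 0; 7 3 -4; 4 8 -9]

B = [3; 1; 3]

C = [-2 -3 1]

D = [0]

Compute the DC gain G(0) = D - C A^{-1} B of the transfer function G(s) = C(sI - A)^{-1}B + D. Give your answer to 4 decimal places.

G(0) = C(-A)^{-1}B + D = -C A^{-1} B + D.
det A = -30, so A^{-1} = (1/-30)·adj(A) = [[-1/6, 0, 0], [-47/30, -9/5, 4/5], [-22/15, -8/5, 3/5]]
A^{-1} B = [-1/2, -41/10, -21/5]^T
C A^{-1} B = 91/10
G(0) = D - C A^{-1} B = 0 - (91/10) = -91/10 ≈ -9.1000

-9.1000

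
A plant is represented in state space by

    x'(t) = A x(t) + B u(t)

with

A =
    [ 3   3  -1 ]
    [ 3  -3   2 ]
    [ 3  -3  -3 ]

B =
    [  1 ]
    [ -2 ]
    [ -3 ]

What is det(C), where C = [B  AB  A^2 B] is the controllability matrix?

AB = [[0], [3], [18]]
A^2B = [[-9], [27], [-63]]
Controllability matrix C = [B  AB  A^2B] = [[1, 0, -9], [-2, 3, 27], [-3, 18, -63]]
Expanding along the first row, det(C) = 1·(3·(-63) - 27·18) - 0·((-2)·(-63) - 27·(-3)) + (-9)·((-2)·18 - 3·(-3)) = 1·(-675) - 0·207 + (-9)·(-27) = -432
Since det(C) ≠ 0, rank(C) = 3 and the system is completely controllable.

-432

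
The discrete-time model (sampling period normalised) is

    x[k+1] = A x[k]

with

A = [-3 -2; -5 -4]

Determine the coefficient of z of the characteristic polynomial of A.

7

For a 2×2 matrix, det(zI - A) = z^2 - (tr A)z + det A.
tr A = -7, det A = 2.
So p(z) = z^2 + 7z + 2.
The coefficient of z is 7.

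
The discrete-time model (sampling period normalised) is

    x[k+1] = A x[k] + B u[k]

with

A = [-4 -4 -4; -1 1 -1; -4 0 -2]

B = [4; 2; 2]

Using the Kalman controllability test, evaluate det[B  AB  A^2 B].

AB = [[-32], [-4], [-20]]
A^2B = [[224], [48], [168]]
Controllability matrix C = [B  AB  A^2B] = [[4, -32, 224], [2, -4, 48], [2, -20, 168]]
Expanding along the first row, det(C) = 4·((-4)·168 - 48·(-20)) - (-32)·(2·168 - 48·2) + 224·(2·(-20) - (-4)·2) = 4·288 - (-32)·240 + 224·(-32) = 1664
Since det(C) ≠ 0, rank(C) = 3 and the system is completely controllable.

1664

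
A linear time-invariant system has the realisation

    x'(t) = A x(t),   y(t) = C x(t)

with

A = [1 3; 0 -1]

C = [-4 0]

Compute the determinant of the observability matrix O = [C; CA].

CA = [[-4, -12]]
Observability matrix O = [C; CA] = [[-4, 0], [-4, -12]]
det(O) = (-4)·(-12) - 0·(-4) = 48 - 0 = 48
Since det(O) ≠ 0, rank(O) = 2 and the system is completely observable.

48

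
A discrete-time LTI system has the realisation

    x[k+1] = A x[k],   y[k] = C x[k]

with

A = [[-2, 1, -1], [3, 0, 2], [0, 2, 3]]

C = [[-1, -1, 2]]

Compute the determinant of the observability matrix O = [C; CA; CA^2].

-182

CA = [[-1, 3, 5]]
CA^2 = [[11, 9, 22]]
Observability matrix O = [C; CA; CA^2] = [[-1, -1, 2], [-1, 3, 5], [11, 9, 22]]
Expanding along the first row, det(O) = (-1)·(3·22 - 5·9) - (-1)·((-1)·22 - 5·11) + 2·((-1)·9 - 3·11) = (-1)·21 - (-1)·(-77) + 2·(-42) = -182
Since det(O) ≠ 0, rank(O) = 3 and the system is completely observable.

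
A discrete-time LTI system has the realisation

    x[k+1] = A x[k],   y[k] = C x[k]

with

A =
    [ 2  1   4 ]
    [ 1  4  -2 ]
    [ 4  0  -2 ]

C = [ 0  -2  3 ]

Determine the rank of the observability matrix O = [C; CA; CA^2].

CA = [[10, -8, -2]]
CA^2 = [[4, -22, 60]]
Observability matrix O = [C; CA; CA^2] = [[0, -2, 3], [10, -8, -2], [4, -22, 60]]
det(O) = 0·((-8)·60 - (-2)·(-22)) - (-2)·(10·60 - (-2)·4) + 3·(10·(-22) - (-8)·4) = 0·(-524) - (-2)·608 + 3·(-188) = 652 ≠ 0, so rank(O) = 3.
rank(O) = 3 = n, so the pair (A, C) is completely observable.

3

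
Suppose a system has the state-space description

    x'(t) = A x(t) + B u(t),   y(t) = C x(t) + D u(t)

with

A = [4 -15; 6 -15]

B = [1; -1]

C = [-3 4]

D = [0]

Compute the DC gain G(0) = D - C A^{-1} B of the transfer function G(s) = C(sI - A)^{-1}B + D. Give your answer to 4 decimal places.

-1.6667

G(0) = C(-A)^{-1}B + D = -C A^{-1} B + D.
det A = 30, so A^{-1} = (1/30)·adj(A) = [[-1/2, 1/2], [-1/5, 2/15]]
A^{-1} B = [-1, -1/3]^T
C A^{-1} B = 5/3
G(0) = D - C A^{-1} B = 0 - (5/3) = -5/3 ≈ -1.6667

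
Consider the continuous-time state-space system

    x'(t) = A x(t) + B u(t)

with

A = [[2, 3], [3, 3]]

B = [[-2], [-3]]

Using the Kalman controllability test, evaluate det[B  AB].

-9

AB = [[-13], [-15]]
Controllability matrix C = [B  AB] = [[-2, -13], [-3, -15]]
det(C) = (-2)·(-15) - (-13)·(-3) = 30 - 39 = -9
Since det(C) ≠ 0, rank(C) = 2 and the system is completely controllable.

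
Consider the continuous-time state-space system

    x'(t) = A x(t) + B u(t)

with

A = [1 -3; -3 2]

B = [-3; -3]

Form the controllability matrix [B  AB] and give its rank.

2

AB = [[6], [3]]
Controllability matrix C = [B  AB] = [[-3, 6], [-3, 3]]
det(C) = (-3)·3 - 6·(-3) = -9 - (-18) = 9 ≠ 0, so rank(C) = 2.
rank(C) = 2 = n, so the pair (A, B) is completely controllable.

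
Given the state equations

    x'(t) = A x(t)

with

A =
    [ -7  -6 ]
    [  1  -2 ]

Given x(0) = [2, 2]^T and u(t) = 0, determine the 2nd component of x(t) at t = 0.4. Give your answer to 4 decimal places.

0.8032

det(sI - A) = s^2 - (tr A)s + det A, with tr A = (-7) + (-2) = -9 and det A = (-7)·(-2) - (-6)·1 = 14 - (-6) = 20.
So p(s) = det(sI - A) = s^2 + 9s + 20.
Factor s^2 + 9s + 20: two numbers with sum -9 and product 20 are -4 and -5, so s^2 + 9s + 20 = (s + 4)(s + 5).
Hence p(s) = (s + 4) (s + 5), with roots -5, -4.
The eigenvalues -5, -4 are distinct and real, so A is diagonalisable and x(t) = e^{At} x(0) = V diag(e^{λ_i t}) V^{-1} x(0), where the columns of V are the eigenvectors.
λ = -5: A - (-5)I = [[-2, -6], [1, 3]]. Row 1 gives (-2)·v1 + (-6)·v2 = 0, so take v_1 = [-3, 1]^T.
λ = -4: A - (-4)I = [[-3, -6], [1, 2]]. Row 1 gives (-3)·v1 + (-6)·v2 = 0, so take v_2 = [2, -1]^T.
V = [v_1 v_2] = [[-3, 2], [1, -1]] has det V = 1, so V^{-1} = adj(V)/det V = [[-1, -2], [-1, -3]].
Modal coordinates z(0) = V^{-1} x(0): (-1)·2 + (-2)·2 = -6; (-1)·2 + (-3)·2 = -8; so z(0) = [-6, -8]^T.
x_2(t) = Σ_i (v_i)_2 · z_i(0) · e^{λ_i t} (row 2 of V times the modal terms).
x_2(0.4) = 1·(-6)·e^{-5·0.4} + (-1)·(-8)·e^{-4·0.4} = (-6)·0.135335 + 8·0.201897 = 0.8032.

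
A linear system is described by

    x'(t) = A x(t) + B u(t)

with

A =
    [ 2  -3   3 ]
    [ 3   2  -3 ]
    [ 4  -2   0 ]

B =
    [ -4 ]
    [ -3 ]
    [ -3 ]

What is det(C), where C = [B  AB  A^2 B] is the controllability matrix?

AB = [[-8], [-9], [-10]]
A^2B = [[-19], [-12], [-14]]
Controllability matrix C = [B  AB  A^2B] = [[-4, -8, -19], [-3, -9, -12], [-3, -10, -14]]
Expanding along the first row, det(C) = (-4)·((-9)·(-14) - (-12)·(-10)) - (-8)·((-3)·(-14) - (-12)·(-3)) + (-19)·((-3)·(-10) - (-9)·(-3)) = (-4)·6 - (-8)·6 + (-19)·3 = -33
Since det(C) ≠ 0, rank(C) = 3 and the system is completely controllable.

-33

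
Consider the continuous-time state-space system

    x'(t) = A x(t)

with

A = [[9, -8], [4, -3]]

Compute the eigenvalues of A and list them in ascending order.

1, 5

det(sI - A) = s^2 - (tr A)s + det A, with tr A = 9 + (-3) = 6 and det A = 9·(-3) - (-8)·4 = -27 - (-32) = 5.
So p(s) = det(sI - A) = s^2 - 6s + 5.
Factor s^2 - 6s + 5: two numbers with sum 6 and product 5 are 5 and 1, so s^2 - 6s + 5 = (s - 5)(s - 1).
Hence p(s) = (s - 5) (s - 1), with roots 1, 5.
At least one eigenvalue has non-negative real part, so the system is not asymptotically stable.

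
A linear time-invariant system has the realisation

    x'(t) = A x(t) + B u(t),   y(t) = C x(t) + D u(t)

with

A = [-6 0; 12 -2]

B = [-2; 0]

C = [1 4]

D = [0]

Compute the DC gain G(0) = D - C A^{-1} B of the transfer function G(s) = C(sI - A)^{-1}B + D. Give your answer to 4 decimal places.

G(0) = C(-A)^{-1}B + D = -C A^{-1} B + D.
det A = 12, so A^{-1} = (1/12)·adj(A) = [[-1/6, 0], [-1, -1/2]]
A^{-1} B = [1/3, 2]^T
C A^{-1} B = 25/3
G(0) = D - C A^{-1} B = 0 - (25/3) = -25/3 ≈ -8.3333

-8.3333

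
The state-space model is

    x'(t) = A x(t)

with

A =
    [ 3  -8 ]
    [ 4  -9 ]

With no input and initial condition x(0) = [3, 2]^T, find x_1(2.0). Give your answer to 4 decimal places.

0.2707

det(sI - A) = s^2 - (tr A)s + det A, with tr A = 3 + (-9) = -6 and det A = 3·(-9) - (-8)·4 = -27 - (-32) = 5.
So p(s) = det(sI - A) = s^2 + 6s + 5.
Factor s^2 + 6s + 5: two numbers with sum -6 and product 5 are -1 and -5, so s^2 + 6s + 5 = (s + 1)(s + 5).
Hence p(s) = (s + 1) (s + 5), with roots -5, -1.
The eigenvalues -5, -1 are distinct and real, so A is diagonalisable and x(t) = e^{At} x(0) = V diag(e^{λ_i t}) V^{-1} x(0), where the columns of V are the eigenvectors.
λ = -5: A - (-5)I = [[8, -8], [4, -4]]. Row 1 gives 8·v1 + (-8)·v2 = 0, so take v_1 = [1, 1]^T.
λ = -1: A - (-1)I = [[4, -8], [4, -8]]. Row 1 gives 4·v1 + (-8)·v2 = 0, so take v_2 = [2, 1]^T.
V = [v_1 v_2] = [[1, 2], [1, 1]] has det V = -1, so V^{-1} = adj(V)/det V = [[-1, 2], [1, -1]].
Modal coordinates z(0) = V^{-1} x(0): (-1)·3 + 2·2 = 1; 1·3 + (-1)·2 = 1; so z(0) = [1, 1]^T.
x_1(t) = Σ_i (v_i)_1 · z_i(0) · e^{λ_i t} (row 1 of V times the modal terms).
x_1(2.0) = 1·1·e^{-5·2.0} + 2·1·e^{-1·2.0} = 1·0.000045 + 2·0.135335 = 0.2707.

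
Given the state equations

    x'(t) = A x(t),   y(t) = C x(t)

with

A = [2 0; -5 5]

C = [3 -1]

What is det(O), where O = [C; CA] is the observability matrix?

-4

CA = [[11, -5]]
Observability matrix O = [C; CA] = [[3, -1], [11, -5]]
det(O) = 3·(-5) - (-1)·11 = -15 - (-11) = -4
Since det(O) ≠ 0, rank(O) = 2 and the system is completely observable.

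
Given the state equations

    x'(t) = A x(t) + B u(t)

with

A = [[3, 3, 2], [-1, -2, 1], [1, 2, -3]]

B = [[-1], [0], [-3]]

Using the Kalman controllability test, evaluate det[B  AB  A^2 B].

AB = [[-9], [-2], [8]]
A^2B = [[-17], [21], [-37]]
Controllability matrix C = [B  AB  A^2B] = [[-1, -9, -17], [0, -2, 21], [-3, 8, -37]]
Expanding along the first row, det(C) = (-1)·((-2)·(-37) - 21·8) - (-9)·(0·(-37) - 21·(-3)) + (-17)·(0·8 - (-2)·(-3)) = (-1)·(-94) - (-9)·63 + (-17)·(-6) = 763
Since det(C) ≠ 0, rank(C) = 3 and the system is completely controllable.

763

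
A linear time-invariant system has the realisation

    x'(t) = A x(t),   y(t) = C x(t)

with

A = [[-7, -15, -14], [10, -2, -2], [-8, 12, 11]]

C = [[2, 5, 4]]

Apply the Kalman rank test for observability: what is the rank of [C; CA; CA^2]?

CA = [[4, 8, 6]]
CA^2 = [[4, -4, -6]]
Observability matrix O = [C; CA; CA^2] = [[2, 5, 4], [4, 8, 6], [4, -4, -6]]
The columns c1, c2, c3 of O are linearly dependent: c1 - 2·c2 + 2·c3 = 0 (check each entry), so rank(O) ≤ 2.
The 2×2 minor from rows 1, 2, columns 1, 2 is 2·8 - 5·4 = 16 - 20 = -4 ≠ 0, so rank(O) = 2.
rank(O) = 2 < n = 3, so the pair (A, C) is not completely observable.

2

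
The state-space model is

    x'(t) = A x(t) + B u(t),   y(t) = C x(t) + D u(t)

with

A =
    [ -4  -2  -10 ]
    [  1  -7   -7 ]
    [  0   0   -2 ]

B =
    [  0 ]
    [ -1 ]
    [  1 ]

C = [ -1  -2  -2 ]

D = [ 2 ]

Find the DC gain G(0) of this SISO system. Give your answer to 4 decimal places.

G(0) = C(-A)^{-1}B + D = -C A^{-1} B + D.
det A = -60, so A^{-1} = (1/-60)·adj(A) = [[-7/30, 1/15, 14/15], [-1/30, -2/15, 19/30], [0, 0, -1/2]]
A^{-1} B = [13/15, 23/30, -1/2]^T
C A^{-1} B = -7/5
G(0) = D - C A^{-1} B = 2 - (-7/5) = 17/5 ≈ 3.4000

3.4000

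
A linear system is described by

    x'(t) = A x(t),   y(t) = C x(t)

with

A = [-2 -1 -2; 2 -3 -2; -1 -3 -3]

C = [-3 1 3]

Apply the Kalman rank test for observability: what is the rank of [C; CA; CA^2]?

2

CA = [[5, -9, -5]]
CA^2 = [[-23, 37, 23]]
Observability matrix O = [C; CA; CA^2] = [[-3, 1, 3], [5, -9, -5], [-23, 37, 23]]
The columns c1, c2, c3 of O are linearly dependent: c1 + c3 = 0 (check each entry), so rank(O) ≤ 2.
The 2×2 minor from rows 1, 2, columns 1, 2 is (-3)·(-9) - 1·5 = 27 - 5 = 22 ≠ 0, so rank(O) = 2.
rank(O) = 2 < n = 3, so the pair (A, C) is not completely observable.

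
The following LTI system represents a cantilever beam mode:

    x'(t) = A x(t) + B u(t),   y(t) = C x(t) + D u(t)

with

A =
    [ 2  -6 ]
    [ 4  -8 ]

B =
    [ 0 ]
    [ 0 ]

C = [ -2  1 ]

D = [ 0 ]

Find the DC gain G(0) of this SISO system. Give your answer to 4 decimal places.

0.0000

G(0) = C(-A)^{-1}B + D = -C A^{-1} B + D.
det A = 8, so A^{-1} = (1/8)·adj(A) = [[-1, 3/4], [-1/2, 1/4]]
A^{-1} B = [0, 0]^T
C A^{-1} B = 0
G(0) = D - C A^{-1} B = 0 - (0) = 0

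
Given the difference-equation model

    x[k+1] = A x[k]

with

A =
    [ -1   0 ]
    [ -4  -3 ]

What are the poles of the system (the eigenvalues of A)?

det(zI - A) = z^2 - (tr A)z + det A, with tr A = (-1) + (-3) = -4 and det A = (-1)·(-3) - 0·(-4) = 3 - 0 = 3.
So p(z) = det(zI - A) = z^2 + 4z + 3.
Factor z^2 + 4z + 3: two numbers with sum -4 and product 3 are -1 and -3, so z^2 + 4z + 3 = (z + 1)(z + 3).
Hence p(z) = (z + 1) (z + 3), with roots -3, -1.

-3, -1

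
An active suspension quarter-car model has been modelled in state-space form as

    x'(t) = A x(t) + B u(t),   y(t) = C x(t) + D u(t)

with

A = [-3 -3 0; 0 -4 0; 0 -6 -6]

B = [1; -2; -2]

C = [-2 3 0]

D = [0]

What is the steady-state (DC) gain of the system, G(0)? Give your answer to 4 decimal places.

G(0) = C(-A)^{-1}B + D = -C A^{-1} B + D.
det A = -72, so A^{-1} = (1/-72)·adj(A) = [[-1/3, 1/4, 0], [0, -1/4, 0], [0, 1/4, -1/6]]
A^{-1} B = [-5/6, 1/2, -1/6]^T
C A^{-1} B = 19/6
G(0) = D - C A^{-1} B = 0 - (19/6) = -19/6 ≈ -3.1667

-3.1667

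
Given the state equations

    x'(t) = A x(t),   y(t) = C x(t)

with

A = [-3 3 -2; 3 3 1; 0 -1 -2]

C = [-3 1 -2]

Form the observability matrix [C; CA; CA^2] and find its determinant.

-27

CA = [[12, -4, 11]]
CA^2 = [[-48, 13, -50]]
Observability matrix O = [C; CA; CA^2] = [[-3, 1, -2], [12, -4, 11], [-48, 13, -50]]
Expanding along the first row, det(O) = (-3)·((-4)·(-50) - 11·13) - 1·(12·(-50) - 11·(-48)) + (-2)·(12·13 - (-4)·(-48)) = (-3)·57 - 1·(-72) + (-2)·(-36) = -27
Since det(O) ≠ 0, rank(O) = 3 and the system is completely observable.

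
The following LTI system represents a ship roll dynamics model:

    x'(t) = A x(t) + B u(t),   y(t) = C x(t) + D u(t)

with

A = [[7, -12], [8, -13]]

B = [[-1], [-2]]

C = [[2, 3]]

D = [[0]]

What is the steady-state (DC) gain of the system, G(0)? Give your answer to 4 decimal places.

8.0000

G(0) = C(-A)^{-1}B + D = -C A^{-1} B + D.
det A = 5, so A^{-1} = (1/5)·adj(A) = [[-13/5, 12/5], [-8/5, 7/5]]
A^{-1} B = [-11/5, -6/5]^T
C A^{-1} B = -8
G(0) = D - C A^{-1} B = 0 - (-8) = 8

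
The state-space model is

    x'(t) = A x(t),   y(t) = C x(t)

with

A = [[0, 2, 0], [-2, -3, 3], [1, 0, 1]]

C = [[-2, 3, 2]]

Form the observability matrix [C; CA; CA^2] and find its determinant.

CA = [[-4, -13, 11]]
CA^2 = [[37, 31, -28]]
Observability matrix O = [C; CA; CA^2] = [[-2, 3, 2], [-4, -13, 11], [37, 31, -28]]
Expanding along the first row, det(O) = (-2)·((-13)·(-28) - 11·31) - 3·((-4)·(-28) - 11·37) + 2·((-4)·31 - (-13)·37) = (-2)·23 - 3·(-295) + 2·357 = 1553
Since det(O) ≠ 0, rank(O) = 3 and the system is completely observable.

1553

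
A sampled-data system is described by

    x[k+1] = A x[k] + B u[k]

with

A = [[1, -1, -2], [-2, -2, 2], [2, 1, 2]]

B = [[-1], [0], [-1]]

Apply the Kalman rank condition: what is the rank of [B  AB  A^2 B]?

AB = [[1], [0], [-4]]
A^2B = [[9], [-10], [-6]]
Controllability matrix C = [B  AB  A^2B] = [[-1, 1, 9], [0, 0, -10], [-1, -4, -6]]
det(C) = (-1)·(0·(-6) - (-10)·(-4)) - 1·(0·(-6) - (-10)·(-1)) + 9·(0·(-4) - 0·(-1)) = (-1)·(-40) - 1·(-10) + 9·0 = 50 ≠ 0, so rank(C) = 3.
rank(C) = 3 = n, so the pair (A, B) is completely controllable.

3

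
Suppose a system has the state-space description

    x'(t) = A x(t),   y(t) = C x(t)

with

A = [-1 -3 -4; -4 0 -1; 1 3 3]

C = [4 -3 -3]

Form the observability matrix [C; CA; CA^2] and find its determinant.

-1257

CA = [[5, -21, -22]]
CA^2 = [[57, -81, -65]]
Observability matrix O = [C; CA; CA^2] = [[4, -3, -3], [5, -21, -22], [57, -81, -65]]
Expanding along the first row, det(O) = 4·((-21)·(-65) - (-22)·(-81)) - (-3)·(5·(-65) - (-22)·57) + (-3)·(5·(-81) - (-21)·57) = 4·(-417) - (-3)·929 + (-3)·792 = -1257
Since det(O) ≠ 0, rank(O) = 3 and the system is completely observable.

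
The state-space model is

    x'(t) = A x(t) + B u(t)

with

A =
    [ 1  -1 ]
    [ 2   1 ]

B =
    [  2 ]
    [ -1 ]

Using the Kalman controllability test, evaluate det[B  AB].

AB = [[3], [3]]
Controllability matrix C = [B  AB] = [[2, 3], [-1, 3]]
det(C) = 2·3 - 3·(-1) = 6 - (-3) = 9
Since det(C) ≠ 0, rank(C) = 2 and the system is completely controllable.

9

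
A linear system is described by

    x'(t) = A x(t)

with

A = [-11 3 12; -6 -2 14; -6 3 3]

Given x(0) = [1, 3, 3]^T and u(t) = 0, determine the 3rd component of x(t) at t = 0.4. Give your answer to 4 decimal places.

det(sI - A) = s^3 - (tr A)s^2 + (M11 + M22 + M33)s - det A, where Mii is the 2×2 principal minor of A obtained by deleting row i and column i.
tr A = (-11) + (-2) + 3 = -10; M11 = (-2)·3 - 14·3 = -6 - 42 = -48; M22 = (-11)·3 - 12·(-6) = -33 - (-72) = 39; M33 = (-11)·(-2) - 3·(-6) = 22 - (-18) = 40; sum of minors = 31.
det A = (-11)·((-2)·3 - 14·3) - 3·((-6)·3 - 14·(-6)) + 12·((-6)·3 - (-2)·(-6)) = (-11)·(-48) - 3·66 + 12·(-30) = -30.
So p(s) = det(sI - A) = s^3 + 10s^2 + 31s + 30.
Rational-root test: any integer root divides 30. Testing small divisors, s = -2 works: p(-2) = -8 + 40 + (-62) + 30 = 0, so (s + 2) is a factor.
Dividing, p(s) = (s + 2)(s^2 + 8s + 15).
Factor s^2 + 8s + 15: two numbers with sum -8 and product 15 are -3 and -5, so s^2 + 8s + 15 = (s + 3)(s + 5).
Hence p(s) = (s + 2) (s + 3) (s + 5), with roots -5, -3, -2.
The eigenvalues -5, -3, -2 are distinct and real, so A is diagonalisable and x(t) = e^{At} x(0) = V diag(e^{λ_i t}) V^{-1} x(0), where the columns of V are the eigenvectors.
λ = -5: A - (-5)I = [[-6, 3, 12], [-6, 3, 14], [-6, 3, 8]]. v must be orthogonal to every row; (row 1) × (row 2) = [6, 12, 0], so take v_1 = [1, 2, 0]^T.
λ = -3: A - (-3)I = [[-8, 3, 12], [-6, 1, 14], [-6, 3, 6]]. v must be orthogonal to every row; (row 1) × (row 2) = [30, 40, 10], so take v_2 = [-3, -4, -1]^T.
λ = -2: A - (-2)I = [[-9, 3, 12], [-6, 0, 14], [-6, 3, 5]]. v must be orthogonal to every row; (row 1) × (row 2) = [42, 54, 18], so take v_3 = [7, 9, 3]^T.
V = [v_1 v_2 v_3] = [[1, -3, 7], [2, -4, 9], [0, -1, 3]] has det V = 1, so V^{-1} = adj(V)/det V = [[-3, 2, 1], [-6, 3, 5], [-2, 1, 2]].
Modal coordinates z(0) = V^{-1} x(0): (-3)·1 + 2·3 + 1·3 = 6; (-6)·1 + 3·3 + 5·3 = 18; (-2)·1 + 1·3 + 2·3 = 7; so z(0) = [6, 18, 7]^T.
x_3(t) = Σ_i (v_i)_3 · z_i(0) · e^{λ_i t} (row 3 of V times the modal terms).
x_3(0.4) = 0·6·e^{-5·0.4} + (-1)·18·e^{-3·0.4} + 3·7·e^{-2·0.4} = 0·0.135335 + (-18)·0.301194 + 21·0.449329 = 4.0144.

4.0144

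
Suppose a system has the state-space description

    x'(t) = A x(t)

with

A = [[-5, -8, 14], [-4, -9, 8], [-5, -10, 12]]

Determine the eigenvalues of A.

-3, -1, 2

det(sI - A) = s^3 - (tr A)s^2 + (M11 + M22 + M33)s - det A, where Mii is the 2×2 principal minor of A obtained by deleting row i and column i.
tr A = (-5) + (-9) + 12 = -2; M11 = (-9)·12 - 8·(-10) = -108 - (-80) = -28; M22 = (-5)·12 - 14·(-5) = -60 - (-70) = 10; M33 = (-5)·(-9) - (-8)·(-4) = 45 - 32 = 13; sum of minors = -5.
det A = (-5)·((-9)·12 - 8·(-10)) - (-8)·((-4)·12 - 8·(-5)) + 14·((-4)·(-10) - (-9)·(-5)) = (-5)·(-28) - (-8)·(-8) + 14·(-5) = 6.
So p(s) = det(sI - A) = s^3 + 2s^2 - 5s - 6.
Rational-root test: any integer root divides -6. Testing small divisors, s = -1 works: p(-1) = -1 + 2 + 5 + (-6) = 0, so (s + 1) is a factor.
Dividing, p(s) = (s + 1)(s^2 + s - 6).
Factor s^2 + s - 6: two numbers with sum -1 and product -6 are 2 and -3, so s^2 + s - 6 = (s - 2)(s + 3).
Hence p(s) = (s - 2) (s + 1) (s + 3), with roots -3, -1, 2.
At least one eigenvalue has non-negative real part, so the system is not asymptotically stable.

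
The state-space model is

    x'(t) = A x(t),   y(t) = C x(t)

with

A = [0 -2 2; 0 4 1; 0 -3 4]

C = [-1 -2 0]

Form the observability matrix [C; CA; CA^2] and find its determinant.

-84

CA = [[0, -6, -4]]
CA^2 = [[0, -12, -22]]
Observability matrix O = [C; CA; CA^2] = [[-1, -2, 0], [0, -6, -4], [0, -12, -22]]
Expanding along the first row, det(O) = (-1)·((-6)·(-22) - (-4)·(-12)) - (-2)·(0·(-22) - (-4)·0) + 0·(0·(-12) - (-6)·0) = (-1)·84 - (-2)·0 + 0·0 = -84
Since det(O) ≠ 0, rank(O) = 3 and the system is completely observable.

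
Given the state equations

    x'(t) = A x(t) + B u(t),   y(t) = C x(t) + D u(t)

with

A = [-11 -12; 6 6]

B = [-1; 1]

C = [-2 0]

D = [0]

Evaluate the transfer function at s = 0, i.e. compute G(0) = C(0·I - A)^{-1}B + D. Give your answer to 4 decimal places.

2.0000

G(0) = C(-A)^{-1}B + D = -C A^{-1} B + D.
det A = 6, so A^{-1} = (1/6)·adj(A) = [[1, 2], [-1, -11/6]]
A^{-1} B = [1, -5/6]^T
C A^{-1} B = -2
G(0) = D - C A^{-1} B = 0 - (-2) = 2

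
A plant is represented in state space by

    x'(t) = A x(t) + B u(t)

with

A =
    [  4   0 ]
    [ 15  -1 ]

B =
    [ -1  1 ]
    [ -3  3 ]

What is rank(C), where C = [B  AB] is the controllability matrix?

AB = [[-4, 4], [-12, 12]]
Controllability matrix C = [B  AB] = [[-1, 1, -4, 4], [-3, 3, -12, 12]]
Every column of C is a scalar multiple of column 1 = [-1, -3] (multipliers 1, -1, 4, -4), so the columns span a one-dimensional space.
C ≠ 0, hence rank(C) = 1.
rank(C) = 1 < n = 2, so the pair (A, B) is not completely controllable.

1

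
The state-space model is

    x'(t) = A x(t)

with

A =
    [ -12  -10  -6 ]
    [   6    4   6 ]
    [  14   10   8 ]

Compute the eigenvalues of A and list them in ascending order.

det(sI - A) = s^3 - (tr A)s^2 + (M11 + M22 + M33)s - det A, where Mii is the 2×2 principal minor of A obtained by deleting row i and column i.
tr A = (-12) + 4 + 8 = 0; M11 = 4·8 - 6·10 = 32 - 60 = -28; M22 = (-12)·8 - (-6)·14 = -96 - (-84) = -12; M33 = (-12)·4 - (-10)·6 = -48 - (-60) = 12; sum of minors = -28.
det A = (-12)·(4·8 - 6·10) - (-10)·(6·8 - 6·14) + (-6)·(6·10 - 4·14) = (-12)·(-28) - (-10)·(-36) + (-6)·4 = -48.
So p(s) = det(sI - A) = s^3 - 28s + 48.
Rational-root test: any integer root divides 48. Testing small divisors, s = 2 works: p(2) = 8 + 0 + (-56) + 48 = 0, so (s - 2) is a factor.
Dividing, p(s) = (s - 2)(s^2 + 2s - 24).
Factor s^2 + 2s - 24: two numbers with sum -2 and product -24 are 4 and -6, so s^2 + 2s - 24 = (s - 4)(s + 6).
Hence p(s) = (s - 4) (s - 2) (s + 6), with roots -6, 2, 4.
At least one eigenvalue has non-negative real part, so the system is not asymptotically stable.

-6, 2, 4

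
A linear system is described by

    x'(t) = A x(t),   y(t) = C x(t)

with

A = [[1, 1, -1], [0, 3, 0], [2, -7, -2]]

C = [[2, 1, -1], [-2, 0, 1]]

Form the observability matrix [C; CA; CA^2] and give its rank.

2

CA = [[0, 12, 0], [0, -9, 0]]
CA^2 = [[0, 36, 0], [0, -27, 0]]
Observability matrix O = [C; CA; CA^2] = [[2, 1, -1], [-2, 0, 1], [0, 12, 0], [0, -9, 0], [0, 36, 0], [0, -27, 0]]
The columns c1, c2, c3 of O are linearly dependent: c1 + 2·c3 = 0 (check each entry), so rank(O) ≤ 2.
The 2×2 minor from rows 1, 2, columns 1, 2 is 2·0 - 1·(-2) = 0 - (-2) = 2 ≠ 0, so rank(O) = 2.
rank(O) = 2 < n = 3, so the pair (A, C) is not completely observable.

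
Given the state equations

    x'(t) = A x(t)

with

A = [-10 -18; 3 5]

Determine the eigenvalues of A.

det(sI - A) = s^2 - (tr A)s + det A, with tr A = (-10) + 5 = -5 and det A = (-10)·5 - (-18)·3 = -50 - (-54) = 4.
So p(s) = det(sI - A) = s^2 + 5s + 4.
Factor s^2 + 5s + 4: two numbers with sum -5 and product 4 are -1 and -4, so s^2 + 5s + 4 = (s + 1)(s + 4).
Hence p(s) = (s + 1) (s + 4), with roots -4, -1.
All eigenvalues have negative real part, so the system is asymptotically stable.

-4, -1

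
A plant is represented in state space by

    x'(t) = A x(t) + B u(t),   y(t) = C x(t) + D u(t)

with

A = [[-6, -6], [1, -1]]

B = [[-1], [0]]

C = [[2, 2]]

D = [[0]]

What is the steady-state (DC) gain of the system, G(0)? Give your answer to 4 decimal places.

G(0) = C(-A)^{-1}B + D = -C A^{-1} B + D.
det A = 12, so A^{-1} = (1/12)·adj(A) = [[-1/12, 1/2], [-1/12, -1/2]]
A^{-1} B = [1/12, 1/12]^T
C A^{-1} B = 1/3
G(0) = D - C A^{-1} B = 0 - (1/3) = -1/3 ≈ -0.3333

-0.3333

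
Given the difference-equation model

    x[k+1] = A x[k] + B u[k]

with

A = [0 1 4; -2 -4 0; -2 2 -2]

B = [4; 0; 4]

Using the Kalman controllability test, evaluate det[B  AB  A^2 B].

-1792

AB = [[16], [-8], [-16]]
A^2B = [[-72], [0], [-16]]
Controllability matrix C = [B  AB  A^2B] = [[4, 16, -72], [0, -8, 0], [4, -16, -16]]
Expanding along the first row, det(C) = 4·((-8)·(-16) - 0·(-16)) - 16·(0·(-16) - 0·4) + (-72)·(0·(-16) - (-8)·4) = 4·128 - 16·0 + (-72)·32 = -1792
Since det(C) ≠ 0, rank(C) = 3 and the system is completely controllable.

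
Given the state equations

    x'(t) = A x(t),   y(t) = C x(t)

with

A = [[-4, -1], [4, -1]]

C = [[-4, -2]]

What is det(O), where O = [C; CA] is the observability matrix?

CA = [[8, 6]]
Observability matrix O = [C; CA] = [[-4, -2], [8, 6]]
det(O) = (-4)·6 - (-2)·8 = -24 - (-16) = -8
Since det(O) ≠ 0, rank(O) = 2 and the system is completely observable.

-8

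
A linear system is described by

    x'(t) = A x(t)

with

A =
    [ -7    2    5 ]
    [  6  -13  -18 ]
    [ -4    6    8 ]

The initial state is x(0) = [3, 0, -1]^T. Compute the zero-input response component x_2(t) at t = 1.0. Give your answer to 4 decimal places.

det(sI - A) = s^3 - (tr A)s^2 + (M11 + M22 + M33)s - det A, where Mii is the 2×2 principal minor of A obtained by deleting row i and column i.
tr A = (-7) + (-13) + 8 = -12; M11 = (-13)·8 - (-18)·6 = -104 - (-108) = 4; M22 = (-7)·8 - 5·(-4) = -56 - (-20) = -36; M33 = (-7)·(-13) - 2·6 = 91 - 12 = 79; sum of minors = 47.
det A = (-7)·((-13)·8 - (-18)·6) - 2·(6·8 - (-18)·(-4)) + 5·(6·6 - (-13)·(-4)) = (-7)·4 - 2·(-24) + 5·(-16) = -60.
So p(s) = det(sI - A) = s^3 + 12s^2 + 47s + 60.
Rational-root test: any integer root divides 60. Testing small divisors, s = -3 works: p(-3) = -27 + 108 + (-141) + 60 = 0, so (s + 3) is a factor.
Dividing, p(s) = (s + 3)(s^2 + 9s + 20).
Factor s^2 + 9s + 20: two numbers with sum -9 and product 20 are -4 and -5, so s^2 + 9s + 20 = (s + 4)(s + 5).
Hence p(s) = (s + 3) (s + 4) (s + 5), with roots -5, -4, -3.
The eigenvalues -5, -4, -3 are distinct and real, so A is diagonalisable and x(t) = e^{At} x(0) = V diag(e^{λ_i t}) V^{-1} x(0), where the columns of V are the eigenvectors.
λ = -5: A - (-5)I = [[-2, 2, 5], [6, -8, -18], [-4, 6, 13]]. v must be orthogonal to every row; (row 1) × (row 2) = [4, -6, 4], so take v_1 = [2, -3, 2]^T.
λ = -4: A - (-4)I = [[-3, 2, 5], [6, -9, -18], [-4, 6, 12]]. v must be orthogonal to every row; (row 1) × (row 2) = [9, -24, 15], so take v_2 = [3, -8, 5]^T.
λ = -3: A - (-3)I = [[-4, 2, 5], [6, -10, -18], [-4, 6, 11]]. v must be orthogonal to every row; (row 1) × (row 2) = [14, -42, 28], so take v_3 = [1, -3, 2]^T.
V = [v_1 v_2 v_3] = [[2, 3, 1], [-3, -8, -3], [2, 5, 2]] has det V = -1, so V^{-1} = adj(V)/det V = [[1, 1, 1], [0, -2, -3], [-1, 4, 7]].
Modal coordinates z(0) = V^{-1} x(0): 1·3 + 1·0 + 1·(-1) = 2; 0·3 + (-2)·0 + (-3)·(-1) = 3; (-1)·3 + 4·0 + 7·(-1) = -10; so z(0) = [2, 3, -10]^T.
x_2(t) = Σ_i (v_i)_2 · z_i(0) · e^{λ_i t} (row 2 of V times the modal terms).
x_2(1.0) = (-3)·2·e^{-5·1.0} + (-8)·3·e^{-4·1.0} + (-3)·(-10)·e^{-3·1.0} = (-6)·0.006738 + (-24)·0.018316 + 30·0.049787 = 1.0136.

1.0136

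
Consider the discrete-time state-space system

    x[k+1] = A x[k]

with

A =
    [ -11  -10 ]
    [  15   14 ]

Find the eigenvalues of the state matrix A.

det(zI - A) = z^2 - (tr A)z + det A, with tr A = (-11) + 14 = 3 and det A = (-11)·14 - (-10)·15 = -154 - (-150) = -4.
So p(z) = det(zI - A) = z^2 - 3z - 4.
Factor z^2 - 3z - 4: two numbers with sum 3 and product -4 are 4 and -1, so z^2 - 3z - 4 = (z - 4)(z + 1).
Hence p(z) = (z - 4) (z + 1), with roots -1, 4.

-1, 4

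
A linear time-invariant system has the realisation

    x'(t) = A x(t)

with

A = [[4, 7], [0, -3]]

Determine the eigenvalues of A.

det(sI - A) = s^2 - (tr A)s + det A, with tr A = 4 + (-3) = 1 and det A = 4·(-3) - 7·0 = -12 - 0 = -12.
So p(s) = det(sI - A) = s^2 - s - 12.
Factor s^2 - s - 12: two numbers with sum 1 and product -12 are 4 and -3, so s^2 - s - 12 = (s - 4)(s + 3).
Hence p(s) = (s - 4) (s + 3), with roots -3, 4.
At least one eigenvalue has non-negative real part, so the system is not asymptotically stable.

-3, 4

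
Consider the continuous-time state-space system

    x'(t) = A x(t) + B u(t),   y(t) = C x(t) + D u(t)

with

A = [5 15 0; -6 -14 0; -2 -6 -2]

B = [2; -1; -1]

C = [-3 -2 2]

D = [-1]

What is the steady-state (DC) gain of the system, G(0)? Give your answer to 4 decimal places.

-2.4500

G(0) = C(-A)^{-1}B + D = -C A^{-1} B + D.
det A = -40, so A^{-1} = (1/-40)·adj(A) = [[-7/10, -3/4, 0], [3/10, 1/4, 0], [-1/5, 0, -1/2]]
A^{-1} B = [-13/20, 7/20, 1/10]^T
C A^{-1} B = 29/20
G(0) = D - C A^{-1} B = -1 - (29/20) = -49/20 ≈ -2.4500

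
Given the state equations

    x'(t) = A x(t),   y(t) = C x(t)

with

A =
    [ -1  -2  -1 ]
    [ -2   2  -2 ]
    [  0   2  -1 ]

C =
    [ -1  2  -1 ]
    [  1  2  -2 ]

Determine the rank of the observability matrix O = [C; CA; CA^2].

CA = [[-3, 4, -2], [-5, -2, -3]]
CA^2 = [[-5, 10, -3], [9, 0, 12]]
Observability matrix O = [C; CA; CA^2] = [[-1, 2, -1], [1, 2, -2], [-3, 4, -2], [-5, -2, -3], [-5, 10, -3], [9, 0, 12]]
Take the 3×3 submatrix of O formed by rows 1, 2, 3: [[-1, 2, -1], [1, 2, -2], [-3, 4, -2]]. Its determinant is (-1)·(2·(-2) - (-2)·4) - 2·(1·(-2) - (-2)·(-3)) + (-1)·(1·4 - 2·(-3)) = (-1)·4 - 2·(-8) + (-1)·10 = 2 ≠ 0.
So rank(O) ≥ 3; since O has 3 columns, rank(O) = 3.
rank(O) = 3 = n, so the pair (A, C) is completely observable.

3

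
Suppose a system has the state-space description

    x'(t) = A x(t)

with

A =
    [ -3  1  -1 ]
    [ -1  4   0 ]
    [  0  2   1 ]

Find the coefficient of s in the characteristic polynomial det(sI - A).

Expand det(sI - A) for the 3×3 matrix.
p(s) = s^3 - 2s^2 - 10s + 9.
(Check: constant term = det(-A) = (-1)^3 det A = 9; coefficient of s^2 = -tr A = -2.)
The coefficient of s is -10.

-10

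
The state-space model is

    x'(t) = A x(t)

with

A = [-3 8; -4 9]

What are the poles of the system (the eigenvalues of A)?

1, 5

det(sI - A) = s^2 - (tr A)s + det A, with tr A = (-3) + 9 = 6 and det A = (-3)·9 - 8·(-4) = -27 - (-32) = 5.
So p(s) = det(sI - A) = s^2 - 6s + 5.
Factor s^2 - 6s + 5: two numbers with sum 6 and product 5 are 5 and 1, so s^2 - 6s + 5 = (s - 5)(s - 1).
Hence p(s) = (s - 5) (s - 1), with roots 1, 5.
At least one eigenvalue has non-negative real part, so the system is not asymptotically stable.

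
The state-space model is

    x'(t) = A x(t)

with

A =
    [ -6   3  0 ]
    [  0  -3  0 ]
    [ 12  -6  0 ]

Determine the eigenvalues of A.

-6, -3, 0

det(sI - A) = s^3 - (tr A)s^2 + (M11 + M22 + M33)s - det A, where Mii is the 2×2 principal minor of A obtained by deleting row i and column i.
tr A = (-6) + (-3) + 0 = -9; M11 = (-3)·0 - 0·(-6) = 0 - 0 = 0; M22 = (-6)·0 - 0·12 = 0 - 0 = 0; M33 = (-6)·(-3) - 3·0 = 18 - 0 = 18; sum of minors = 18.
det A = (-6)·((-3)·0 - 0·(-6)) - 3·(0·0 - 0·12) + 0·(0·(-6) - (-3)·12) = (-6)·0 - 3·0 + 0·36 = 0.
So p(s) = det(sI - A) = s^3 + 9s^2 + 18s.
The constant term is 0, so p(s) = s(s^2 + 9s + 18).
Factor s^2 + 9s + 18: two numbers with sum -9 and product 18 are -3 and -6, so s^2 + 9s + 18 = (s + 3)(s + 6).
Hence p(s) = s (s + 3) (s + 6), with roots -6, -3, 0.
At least one eigenvalue has non-negative real part, so the system is not asymptotically stable.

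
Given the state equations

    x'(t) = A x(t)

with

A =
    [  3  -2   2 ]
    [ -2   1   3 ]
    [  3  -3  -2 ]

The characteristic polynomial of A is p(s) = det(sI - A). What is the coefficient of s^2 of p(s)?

-2

Expand det(sI - A) for the 3×3 matrix.
p(s) = s^3 - 2s^2 - 6s - 17.
(Check: constant term = det(-A) = (-1)^3 det A = -17; coefficient of s^2 = -tr A = -2.)
The coefficient of s^2 is -2.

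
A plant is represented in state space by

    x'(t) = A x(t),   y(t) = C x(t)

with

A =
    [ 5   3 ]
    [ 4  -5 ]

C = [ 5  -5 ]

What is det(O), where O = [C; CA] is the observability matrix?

CA = [[5, 40]]
Observability matrix O = [C; CA] = [[5, -5], [5, 40]]
det(O) = 5·40 - (-5)·5 = 200 - (-25) = 225
Since det(O) ≠ 0, rank(O) = 2 and the system is completely observable.

225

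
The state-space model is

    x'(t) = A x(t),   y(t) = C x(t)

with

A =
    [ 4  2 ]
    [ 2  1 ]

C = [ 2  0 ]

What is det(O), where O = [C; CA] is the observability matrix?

CA = [[8, 4]]
Observability matrix O = [C; CA] = [[2, 0], [8, 4]]
det(O) = 2·4 - 0·8 = 8 - 0 = 8
Since det(O) ≠ 0, rank(O) = 2 and the system is completely observable.

8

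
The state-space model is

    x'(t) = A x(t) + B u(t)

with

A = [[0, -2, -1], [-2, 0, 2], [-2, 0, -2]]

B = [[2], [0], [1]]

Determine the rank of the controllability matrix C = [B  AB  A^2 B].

AB = [[-1], [-2], [-6]]
A^2B = [[10], [-10], [14]]
Controllability matrix C = [B  AB  A^2B] = [[2, -1, 10], [0, -2, -10], [1, -6, 14]]
det(C) = 2·((-2)·14 - (-10)·(-6)) - (-1)·(0·14 - (-10)·1) + 10·(0·(-6) - (-2)·1) = 2·(-88) - (-1)·10 + 10·2 = -146 ≠ 0, so rank(C) = 3.
rank(C) = 3 = n, so the pair (A, B) is completely controllable.

3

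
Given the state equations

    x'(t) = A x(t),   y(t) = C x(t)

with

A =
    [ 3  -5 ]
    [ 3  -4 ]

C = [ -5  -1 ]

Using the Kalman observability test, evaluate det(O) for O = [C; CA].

CA = [[-18, 29]]
Observability matrix O = [C; CA] = [[-5, -1], [-18, 29]]
det(O) = (-5)·29 - (-1)·(-18) = -145 - 18 = -163
Since det(O) ≠ 0, rank(O) = 2 and the system is completely observable.

-163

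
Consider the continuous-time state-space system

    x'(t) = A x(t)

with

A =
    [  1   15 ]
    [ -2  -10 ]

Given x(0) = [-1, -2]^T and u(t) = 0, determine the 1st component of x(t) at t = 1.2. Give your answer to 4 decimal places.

det(sI - A) = s^2 - (tr A)s + det A, with tr A = 1 + (-10) = -9 and det A = 1·(-10) - 15·(-2) = -10 - (-30) = 20.
So p(s) = det(sI - A) = s^2 + 9s + 20.
Factor s^2 + 9s + 20: two numbers with sum -9 and product 20 are -4 and -5, so s^2 + 9s + 20 = (s + 4)(s + 5).
Hence p(s) = (s + 4) (s + 5), with roots -5, -4.
The eigenvalues -5, -4 are distinct and real, so A is diagonalisable and x(t) = e^{At} x(0) = V diag(e^{λ_i t}) V^{-1} x(0), where the columns of V are the eigenvectors.
λ = -5: A - (-5)I = [[6, 15], [-2, -5]]. Row 1 gives 6·v1 + 15·v2 = 0, so take v_1 = [5, -2]^T.
λ = -4: A - (-4)I = [[5, 15], [-2, -6]]. Row 1 gives 5·v1 + 15·v2 = 0, so take v_2 = [3, -1]^T.
V = [v_1 v_2] = [[5, 3], [-2, -1]] has det V = 1, so V^{-1} = adj(V)/det V = [[-1, -3], [2, 5]].
Modal coordinates z(0) = V^{-1} x(0): (-1)·(-1) + (-3)·(-2) = 7; 2·(-1) + 5·(-2) = -12; so z(0) = [7, -12]^T.
x_1(t) = Σ_i (v_i)_1 · z_i(0) · e^{λ_i t} (row 1 of V times the modal terms).
x_1(1.2) = 5·7·e^{-5·1.2} + 3·(-12)·e^{-4·1.2} = 35·0.002479 + (-36)·0.008230 = -0.2095.

-0.2095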